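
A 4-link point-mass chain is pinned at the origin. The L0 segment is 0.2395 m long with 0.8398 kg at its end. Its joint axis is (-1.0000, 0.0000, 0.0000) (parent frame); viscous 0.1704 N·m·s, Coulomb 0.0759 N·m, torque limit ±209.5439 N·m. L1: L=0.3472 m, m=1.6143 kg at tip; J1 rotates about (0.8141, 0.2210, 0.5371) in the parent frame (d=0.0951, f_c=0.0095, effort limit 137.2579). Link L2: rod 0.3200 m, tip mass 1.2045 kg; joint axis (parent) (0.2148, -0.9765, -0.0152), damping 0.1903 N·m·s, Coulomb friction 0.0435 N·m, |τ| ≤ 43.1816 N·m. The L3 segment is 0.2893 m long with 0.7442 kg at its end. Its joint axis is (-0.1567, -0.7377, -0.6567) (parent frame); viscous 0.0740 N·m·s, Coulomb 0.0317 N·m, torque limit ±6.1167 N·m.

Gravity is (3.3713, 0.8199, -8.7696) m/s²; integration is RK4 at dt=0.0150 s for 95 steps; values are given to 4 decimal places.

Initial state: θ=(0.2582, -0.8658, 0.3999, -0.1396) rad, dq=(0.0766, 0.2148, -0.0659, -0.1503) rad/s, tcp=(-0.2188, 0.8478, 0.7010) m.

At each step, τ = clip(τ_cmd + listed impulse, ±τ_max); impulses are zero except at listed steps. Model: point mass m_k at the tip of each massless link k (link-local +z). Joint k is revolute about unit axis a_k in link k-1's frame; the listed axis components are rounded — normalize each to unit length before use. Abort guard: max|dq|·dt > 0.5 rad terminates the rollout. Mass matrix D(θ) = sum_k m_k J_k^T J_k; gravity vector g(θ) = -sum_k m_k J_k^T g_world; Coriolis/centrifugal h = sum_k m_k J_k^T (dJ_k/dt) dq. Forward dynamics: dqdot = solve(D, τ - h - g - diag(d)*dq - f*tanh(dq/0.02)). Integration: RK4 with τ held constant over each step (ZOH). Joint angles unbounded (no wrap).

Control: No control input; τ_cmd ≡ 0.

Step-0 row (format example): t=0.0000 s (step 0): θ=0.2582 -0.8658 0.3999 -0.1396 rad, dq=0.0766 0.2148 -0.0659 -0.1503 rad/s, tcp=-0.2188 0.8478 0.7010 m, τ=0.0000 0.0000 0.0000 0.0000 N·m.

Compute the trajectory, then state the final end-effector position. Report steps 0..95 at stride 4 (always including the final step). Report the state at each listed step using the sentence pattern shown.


t=0.0600 s (step 4): θ=0.2529 -0.8908 0.4069 -0.1805 rad, dq=-0.2178 -0.9966 0.2679 -1.1062 rad/s, tcp=-0.2105 0.8547 0.6912 m, τ=0.0000 0.0000 0.0000 0.0000 N·m.
t=0.1200 s (step 8): θ=0.2368 -0.9789 0.4296 -0.2626 rad, dq=-0.2701 -1.8757 0.4668 -1.5514 rad/s, tcp=-0.1884 0.8800 0.6458 m, τ=0.0000 0.0000 0.0000 0.0000 N·m.
t=0.1800 s (step 12): θ=0.2273 -1.1077 0.4589 -0.3570 rad, dq=0.0142 -2.3508 0.4575 -1.5103 rad/s, tcp=-0.1521 0.9196 0.5620 m, τ=0.0000 0.0000 0.0000 0.0000 N·m.
t=0.2400 s (step 16): θ=0.2458 -1.2535 0.4767 -0.4328 rad, dq=0.6771 -2.4365 0.0494 -0.9238 rad/s, tcp=-0.1001 0.9666 0.4369 m, τ=0.0000 0.0000 0.0000 0.0000 N·m.
t=0.3000 s (step 20): θ=0.3179 -1.3909 0.4530 -0.4591 rad, dq=1.8135 -2.0543 -0.9581 0.1254 rad/s, tcp=-0.0316 1.0111 0.2690 m, τ=0.0000 0.0000 0.0000 0.0000 N·m.
t=0.3600 s (step 24): θ=0.4750 -1.4868 0.3467 -0.4135 rad, dq=3.5258 -1.0012 -2.7402 1.5060 rad/s, tcp=0.0541 1.0400 0.0613 m, τ=0.0000 0.0000 0.0000 0.0000 N·m.
t=0.4200 s (step 28): θ=0.7545 -1.4885 0.1061 -0.2659 rad, dq=5.9121 1.2061 -5.4118 3.4888 rad/s, tcp=0.1541 1.0368 -0.1767 m, τ=0.0000 0.0000 0.0000 0.0000 N·m.
t=0.4800 s (step 32): θ=1.2005 -1.2912 -0.3038 -0.0088 rad, dq=9.1020 6.0599 -7.9552 4.4740 rad/s, tcp=0.2578 0.9769 -0.4240 m, τ=0.0000 0.0000 0.0000 0.0000 N·m.
t=0.5400 s (step 36): θ=1.8815 -0.5937 -0.7059 0.0647 rad, dq=14.2522 19.6037 -2.2508 -5.0762 rad/s, tcp=0.3430 0.8345 -0.6509 m, τ=0.0000 0.0000 0.0000 0.0000 N·m.
t=0.6000 s (step 40): θ=2.6746 0.4189 -0.3503 -0.4668 rad, dq=10.8100 10.0887 8.6352 -6.2462 rad/s, tcp=0.3866 0.6316 -0.8617 m, τ=0.0000 0.0000 0.0000 0.0000 N·m.
t=0.6600 s (step 44): θ=3.2131 0.7641 0.0083 -0.4583 rad, dq=7.3350 2.5070 3.0211 5.6401 rad/s, tcp=0.3442 0.3927 -1.0176 m, τ=0.0000 0.0000 0.0000 0.0000 N·m.
t=0.7200 s (step 48): θ=3.5624 0.7882 0.0545 0.0181 rad, dq=4.3139 -1.5272 -0.8833 8.3452 rad/s, tcp=0.2423 0.0862 -1.1250 m, τ=0.0000 0.0000 0.0000 0.0000 N·m.
t=0.7800 s (step 52): θ=3.7288 0.5736 -0.0473 0.3833 rad, dq=1.1867 -5.8228 -2.2490 3.2115 rad/s, tcp=0.1238 -0.2843 -1.1281 m, τ=0.0000 0.0000 0.0000 0.0000 N·m.
t=0.8400 s (step 56): θ=3.6961 0.0573 -0.1592 0.3743 rad, dq=-2.2851 -11.5100 -0.5000 -3.5744 rad/s, tcp=0.0286 -0.6287 -1.0090 m, τ=0.0000 0.0000 0.0000 0.0000 N·m.
t=0.9000 s (step 60): θ=3.5949 -0.5433 -0.0025 0.0428 rad, dq=0.5697 -5.4662 4.2665 -4.9949 rad/s, tcp=-0.0556 -0.8599 -0.7998 m, τ=0.0000 0.0000 0.0000 0.0000 N·m.
t=0.9600 s (step 64): θ=3.7283 -0.6779 0.1923 -0.0859 rad, dq=3.2663 -0.1310 2.0631 0.4813 rad/s, tcp=-0.1388 -0.9987 -0.5724 m, τ=0.0000 0.0000 0.0000 0.0000 N·m.
t=1.0200 s (step 68): θ=3.9422 -0.6320 0.2629 0.0350 rad, dq=3.6267 1.3137 0.4839 3.0685 rad/s, tcp=-0.2056 -1.0767 -0.3617 m, τ=0.0000 0.0000 0.0000 0.0000 N·m.
t=1.0800 s (step 72): θ=4.1409 -0.5529 0.2690 0.2352 rad, dq=2.8434 1.0971 -0.1782 3.3090 rad/s, tcp=-0.2467 -1.1079 -0.1840 m, τ=0.0000 0.0000 0.0000 0.0000 N·m.
t=1.1400 s (step 76): θ=4.2705 -0.5201 0.2477 0.4130 rad, dq=1.4163 -0.0990 -0.5082 2.5692 rad/s, tcp=-0.2607 -1.1108 -0.0445 m, τ=0.0000 0.0000 0.0000 0.0000 N·m.
t=1.2000 s (step 80): θ=4.3084 -0.5691 0.2111 0.5447 rad, dq=-0.1449 -1.5284 -0.6712 1.8615 rad/s, tcp=-0.2513 -1.1000 0.0580 m, τ=0.0000 0.0000 0.0000 0.0000 N·m.
t=1.2600 s (step 84): θ=4.2580 -0.6964 0.1726 0.6447 rad, dq=-1.4938 -2.6509 -0.5617 1.5305 rad/s, tcp=-0.2225 -1.0813 0.1238 m, τ=0.0000 0.0000 0.0000 0.0000 N·m.
t=1.3200 s (step 88): θ=4.1352 -0.8769 0.1479 0.7370 rad, dq=-2.5435 -3.2677 -0.2516 1.6250 rad/s, tcp=-0.1769 -1.0555 0.1515 m, τ=0.0000 0.0000 0.0000 0.0000 N·m.
t=1.3800 s (step 92): θ=3.9588 -1.0774 0.1405 0.8478 rad, dq=-3.2953 -3.3348 -0.0348 2.1190 rad/s, tcp=-0.1161 -1.0224 0.1395 m, τ=0.0000 0.0000 0.0000 0.0000 N·m.
t=1.4250 s (step 95): θ=3.8009 -1.2229 0.1384 0.9544 rad, dq=-3.6987 -3.0954 -0.1010 2.6245 rad/s, tcp=-0.0613 -0.9930 0.1031 m.
final tcp position (m): -0.0613 -0.9930 0.1031


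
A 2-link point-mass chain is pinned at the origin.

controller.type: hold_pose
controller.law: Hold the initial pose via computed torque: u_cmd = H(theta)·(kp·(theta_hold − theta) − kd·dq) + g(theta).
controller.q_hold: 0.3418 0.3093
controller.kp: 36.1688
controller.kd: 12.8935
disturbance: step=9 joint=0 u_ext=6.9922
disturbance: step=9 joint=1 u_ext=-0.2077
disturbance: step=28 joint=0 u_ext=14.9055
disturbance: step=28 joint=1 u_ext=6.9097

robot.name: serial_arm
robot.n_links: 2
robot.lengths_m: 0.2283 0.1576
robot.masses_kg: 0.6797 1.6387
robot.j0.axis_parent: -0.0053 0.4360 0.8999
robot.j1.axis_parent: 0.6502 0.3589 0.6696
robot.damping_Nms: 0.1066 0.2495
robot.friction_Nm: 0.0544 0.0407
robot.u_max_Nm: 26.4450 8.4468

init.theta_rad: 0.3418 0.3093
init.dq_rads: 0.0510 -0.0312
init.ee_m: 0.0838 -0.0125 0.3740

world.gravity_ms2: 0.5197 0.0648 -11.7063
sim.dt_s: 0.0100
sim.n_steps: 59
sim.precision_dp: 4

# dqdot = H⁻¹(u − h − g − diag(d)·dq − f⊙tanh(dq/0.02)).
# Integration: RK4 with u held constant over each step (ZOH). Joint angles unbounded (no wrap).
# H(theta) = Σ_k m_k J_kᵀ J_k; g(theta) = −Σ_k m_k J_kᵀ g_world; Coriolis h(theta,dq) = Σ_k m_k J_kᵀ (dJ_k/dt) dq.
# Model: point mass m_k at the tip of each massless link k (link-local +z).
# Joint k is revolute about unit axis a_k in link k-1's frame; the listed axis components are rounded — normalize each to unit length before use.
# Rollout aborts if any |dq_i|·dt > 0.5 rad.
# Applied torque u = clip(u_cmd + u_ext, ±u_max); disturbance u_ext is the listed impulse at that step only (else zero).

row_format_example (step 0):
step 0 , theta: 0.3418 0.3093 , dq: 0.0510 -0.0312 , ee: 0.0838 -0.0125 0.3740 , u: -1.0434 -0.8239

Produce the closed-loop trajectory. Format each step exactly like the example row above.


step 1 , theta: 0.3422 0.3092 , dq: 0.0285 -0.0017 , ee: 0.0839 -0.0125 0.3740 , u: -1.0330 -0.8266
step 2 , theta: 0.3424 0.3092 , dq: 0.0165 0.0039 , ee: 0.0839 -0.0124 0.3739 , u: -1.0248 -0.8253
step 3 , theta: 0.3425 0.3092 , dq: 0.0095 0.0037 , ee: 0.0840 -0.0124 0.3739 , u: -1.0192 -0.8237
step 4 , theta: 0.3426 0.3093 , dq: 0.0054 0.0025 , ee: 0.0840 -0.0124 0.3739 , u: -1.0156 -0.8224
step 5 , theta: 0.3426 0.3093 , dq: 0.0029 0.0015 , ee: 0.0840 -0.0124 0.3739 , u: -1.0134 -0.8216
step 6 , theta: 0.3427 0.3093 , dq: 0.0015 0.0008 , ee: 0.0840 -0.0124 0.3739 , u: -1.0121 -0.8210
step 7 , theta: 0.3427 0.3093 , dq: 0.0007 0.0004 , ee: 0.0840 -0.0124 0.3739 , u: -1.0113 -0.8207
step 8 , theta: 0.3427 0.3093 , dq: 0.0002 0.0002 , ee: 0.0840 -0.0124 0.3739 , u: -1.0108 -0.8205
step 9 , theta: 0.3427 0.3093 , dq: -0.0001 0.0000 , ee: 0.0840 -0.0124 0.3739 , u: 5.9817 -1.0281
step 10 , theta: 0.3498 0.3024 , dq: 1.4150 -1.3244 , ee: 0.0846 -0.0115 0.3739 , u: -1.9156 -0.8142
step 11 , theta: 0.3626 0.2914 , dq: 1.1333 -0.9061 , ee: 0.0858 -0.0098 0.3739 , u: -1.8112 -0.8479
step 12 , theta: 0.3727 0.2839 , dq: 0.9046 -0.6028 , ee: 0.0868 -0.0085 0.3738 , u: -1.7201 -0.8696
step 13 , theta: 0.3808 0.2790 , dq: 0.7179 -0.3830 , ee: 0.0877 -0.0076 0.3737 , u: -1.6403 -0.8827
step 14 , theta: 0.3872 0.2760 , dq: 0.5643 -0.2240 , ee: 0.0885 -0.0069 0.3735 , u: -1.5701 -0.8899
step 15 , theta: 0.3922 0.2743 , dq: 0.4375 -0.1094 , ee: 0.0892 -0.0064 0.3734 , u: -1.5083 -0.8929
step 16 , theta: 0.3961 0.2737 , dq: 0.3324 -0.0277 , ee: 0.0898 -0.0060 0.3733 , u: -1.4537 -0.8931
step 17 , theta: 0.3990 0.2736 , dq: 0.2507 0.0108 , ee: 0.0903 -0.0058 0.3732 , u: -1.4053 -0.8871
step 18 , theta: 0.4012 0.2738 , dq: 0.1873 0.0193 , ee: 0.0907 -0.0056 0.3731 , u: -1.3620 -0.8766
step 19 , theta: 0.4028 0.2740 , dq: 0.1337 0.0213 , ee: 0.0910 -0.0055 0.3730 , u: -1.3233 -0.8661
step 20 , theta: 0.4039 0.2742 , dq: 0.0878 0.0212 , ee: 0.0912 -0.0054 0.3730 , u: -1.2885 -0.8563
step 21 , theta: 0.4046 0.2744 , dq: 0.0483 0.0203 , ee: 0.0913 -0.0054 0.3729 , u: -1.2573 -0.8472
step 22 , theta: 0.4049 0.2746 , dq: 0.0154 0.0183 , ee: 0.0914 -0.0054 0.3729 , u: -1.2301 -0.8389
step 23 , theta: 0.4049 0.2747 , dq: -0.0058 0.0117 , ee: 0.0914 -0.0054 0.3729 , u: -1.2105 -0.8319
step 24 , theta: 0.4048 0.2748 , dq: -0.0181 0.0057 , ee: 0.0914 -0.0054 0.3729 , u: -1.1979 -0.8269
step 25 , theta: 0.4046 0.2749 , dq: -0.0272 0.0030 , ee: 0.0914 -0.0054 0.3729 , u: -1.1885 -0.8235
step 26 , theta: 0.4043 0.2749 , dq: -0.0345 0.0018 , ee: 0.0913 -0.0054 0.3729 , u: -1.1807 -0.8208
step 27 , theta: 0.4039 0.2749 , dq: -0.0404 0.0013 , ee: 0.0912 -0.0055 0.3729 , u: -1.1739 -0.8185
step 28 , theta: 0.4034 0.2749 , dq: -0.0453 0.0010 , ee: 0.0912 -0.0055 0.3729 , u: 13.7376 6.0932
step 29 , theta: 0.4118 0.2819 , dq: 1.7174 1.3839 , ee: 0.0932 -0.0052 0.3723 , u: -3.1093 -1.7166
step 30 , theta: 0.4277 0.2944 , dq: 1.4564 1.1082 , ee: 0.0971 -0.0045 0.3712 , u: -2.9100 -1.6289
step 31 , theta: 0.4411 0.3043 , dq: 1.2285 0.8774 , ee: 0.1002 -0.0038 0.3702 , u: -2.7302 -1.5506
step 32 , theta: 0.4524 0.3121 , dq: 1.0281 0.6863 , ee: 0.1028 -0.0031 0.3693 , u: -2.5679 -1.4809
step 33 , theta: 0.4618 0.3181 , dq: 0.8509 0.5296 , ee: 0.1049 -0.0025 0.3687 , u: -2.4214 -1.4190
step 34 , theta: 0.4695 0.3228 , dq: 0.6938 0.4020 , ee: 0.1067 -0.0020 0.3681 , u: -2.2892 -1.3641
step 35 , theta: 0.4758 0.3263 , dq: 0.5544 0.2988 , ee: 0.1080 -0.0016 0.3676 , u: -2.1698 -1.3153
step 36 , theta: 0.4807 0.3288 , dq: 0.4308 0.2156 , ee: 0.1090 -0.0012 0.3673 , u: -2.0620 -1.2718
step 37 , theta: 0.4844 0.3306 , dq: 0.3214 0.1490 , ee: 0.1098 -0.0009 0.3670 , u: -1.9647 -1.2331
step 38 , theta: 0.4872 0.3319 , dq: 0.2246 0.0958 , ee: 0.1104 -0.0007 0.3668 , u: -1.8768 -1.1985
step 39 , theta: 0.4890 0.3326 , dq: 0.1394 0.0535 , ee: 0.1107 -0.0005 0.3667 , u: -1.7975 -1.1674
step 40 , theta: 0.4900 0.3330 , dq: 0.0641 0.0217 , ee: 0.1109 -0.0005 0.3666 , u: -1.7259 -1.1399
step 41 , theta: 0.4903 0.3331 , dq: -0.0020 0.0039 , ee: 0.1110 -0.0004 0.3666 , u: -1.6630 -1.1171
step 42 , theta: 0.4901 0.3331 , dq: -0.0480 -0.0091 , ee: 0.1110 -0.0005 0.3666 , u: -1.6170 -1.1001
step 43 , theta: 0.4894 0.3329 , dq: -0.0877 -0.0134 , ee: 0.1108 -0.0005 0.3667 , u: -1.5772 -1.0864
step 44 , theta: 0.4883 0.3328 , dq: -0.1221 -0.0150 , ee: 0.1107 -0.0006 0.3667 , u: -1.5413 -1.0743
step 45 , theta: 0.4870 0.3326 , dq: -0.1514 -0.0159 , ee: 0.1104 -0.0007 0.3668 , u: -1.5089 -1.0633
step 46 , theta: 0.4853 0.3325 , dq: -0.1761 -0.0164 , ee: 0.1101 -0.0009 0.3669 , u: -1.4797 -1.0532
step 47 , theta: 0.4835 0.3323 , dq: -0.1967 -0.0168 , ee: 0.1098 -0.0011 0.3670 , u: -1.4531 -1.0440
step 48 , theta: 0.4814 0.3322 , dq: -0.2137 -0.0171 , ee: 0.1095 -0.0013 0.3671 , u: -1.4291 -1.0354
step 49 , theta: 0.4792 0.3320 , dq: -0.2275 -0.0174 , ee: 0.1091 -0.0015 0.3672 , u: -1.4073 -1.0275
step 50 , theta: 0.4769 0.3318 , dq: -0.2386 -0.0175 , ee: 0.1087 -0.0017 0.3673 , u: -1.3875 -1.0202
step 51 , theta: 0.4744 0.3316 , dq: -0.2472 -0.0177 , ee: 0.1083 -0.0020 0.3675 , u: -1.3695 -1.0134
step 52 , theta: 0.4719 0.3315 , dq: -0.2538 -0.0177 , ee: 0.1079 -0.0022 0.3676 , u: -1.3530 -1.0071
step 53 , theta: 0.4694 0.3313 , dq: -0.2585 -0.0178 , ee: 0.1075 -0.0024 0.3677 , u: -1.3380 -1.0012
step 54 , theta: 0.4668 0.3311 , dq: -0.2616 -0.0178 , ee: 0.1070 -0.0027 0.3678 , u: -1.3242 -0.9957
step 55 , theta: 0.4642 0.3309 , dq: -0.2633 -0.0178 , ee: 0.1066 -0.0029 0.3680 , u: -1.3116 -0.9906
step 56 , theta: 0.4615 0.3307 , dq: -0.2638 -0.0177 , ee: 0.1061 -0.0032 0.3681 , u: -1.3000 -0.9858
step 57 , theta: 0.4589 0.3306 , dq: -0.2633 -0.0177 , ee: 0.1057 -0.0034 0.3682 , u: -1.2894 -0.9813
step 58 , theta: 0.4563 0.3304 , dq: -0.2619 -0.0176 , ee: 0.1052 -0.0037 0.3684 , u: -1.2796 -0.9770
step 59 , theta: 0.4537 0.3302 , dq: -0.2597 -0.0175 , ee: 0.1048 -0.0039 0.3685


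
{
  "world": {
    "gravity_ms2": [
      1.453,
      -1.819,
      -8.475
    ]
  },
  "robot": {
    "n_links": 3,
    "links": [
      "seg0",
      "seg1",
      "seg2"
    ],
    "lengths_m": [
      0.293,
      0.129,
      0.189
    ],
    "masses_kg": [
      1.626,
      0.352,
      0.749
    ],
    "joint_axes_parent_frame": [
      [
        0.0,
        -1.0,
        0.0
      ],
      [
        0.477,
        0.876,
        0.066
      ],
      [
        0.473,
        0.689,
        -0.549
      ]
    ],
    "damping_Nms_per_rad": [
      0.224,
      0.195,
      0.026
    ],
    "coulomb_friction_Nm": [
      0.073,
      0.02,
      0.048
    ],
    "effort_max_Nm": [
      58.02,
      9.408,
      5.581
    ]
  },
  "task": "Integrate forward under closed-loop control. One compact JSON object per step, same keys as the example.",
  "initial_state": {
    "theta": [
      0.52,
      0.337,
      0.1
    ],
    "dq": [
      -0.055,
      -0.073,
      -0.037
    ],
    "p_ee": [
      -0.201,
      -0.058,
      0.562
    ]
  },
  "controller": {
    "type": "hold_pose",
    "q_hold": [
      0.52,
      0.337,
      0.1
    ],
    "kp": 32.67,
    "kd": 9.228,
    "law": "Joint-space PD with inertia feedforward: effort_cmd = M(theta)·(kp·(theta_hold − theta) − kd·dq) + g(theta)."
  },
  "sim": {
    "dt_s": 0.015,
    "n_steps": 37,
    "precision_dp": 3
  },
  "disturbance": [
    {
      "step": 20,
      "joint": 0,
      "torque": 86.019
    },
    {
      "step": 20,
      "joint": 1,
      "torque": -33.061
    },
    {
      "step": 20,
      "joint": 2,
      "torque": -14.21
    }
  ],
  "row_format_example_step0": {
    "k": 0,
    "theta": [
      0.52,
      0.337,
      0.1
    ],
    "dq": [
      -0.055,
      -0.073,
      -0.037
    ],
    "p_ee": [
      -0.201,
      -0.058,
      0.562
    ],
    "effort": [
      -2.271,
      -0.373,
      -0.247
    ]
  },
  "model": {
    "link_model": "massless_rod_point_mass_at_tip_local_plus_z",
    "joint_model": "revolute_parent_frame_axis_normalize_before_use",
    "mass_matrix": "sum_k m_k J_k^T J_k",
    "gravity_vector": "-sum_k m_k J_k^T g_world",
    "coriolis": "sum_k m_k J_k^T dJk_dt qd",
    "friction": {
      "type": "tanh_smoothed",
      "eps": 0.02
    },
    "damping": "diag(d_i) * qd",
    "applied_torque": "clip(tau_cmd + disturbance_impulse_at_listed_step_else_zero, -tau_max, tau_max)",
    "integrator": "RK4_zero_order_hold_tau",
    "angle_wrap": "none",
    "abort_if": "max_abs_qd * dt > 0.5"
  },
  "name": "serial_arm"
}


{"k":1,"theta":[0.519,0.336,0.1],"dq":[-0.033,0.046,-0.207],"p_ee":[-0.201,-0.057,0.562],"effort":[-2.288,-0.375,-0.247]}
{"k":2,"theta":[0.519,0.335,0.1],"dq":[-0.021,0.082,-0.24],"p_ee":[-0.201,-0.057,0.562],"effort":[-2.302,-0.375,-0.247]}
{"k":3,"theta":[0.518,0.335,0.099],"dq":[-0.014,0.094,-0.239],"p_ee":[-0.201,-0.057,0.562],"effort":[-2.313,-0.374,-0.246]}
{"k":4,"theta":[0.518,0.335,0.098],"dq":[-0.008,0.098,-0.228],"p_ee":[-0.201,-0.057,0.562],"effort":[-2.321,-0.374,-0.246]}
{"k":5,"theta":[0.518,0.335,0.097],"dq":[-0.004,0.098,-0.216],"p_ee":[-0.201,-0.057,0.562],"effort":[-2.328,-0.373,-0.246]}
{"k":6,"theta":[0.518,0.335,0.097],"dq":[-0.001,0.098,-0.206],"p_ee":[-0.201,-0.057,0.562],"effort":[-2.333,-0.373,-0.246]}
{"k":7,"theta":[0.518,0.335,0.097],"dq":[0.001,0.098,-0.197],"p_ee":[-0.201,-0.057,0.562],"effort":[-2.338,-0.372,-0.246]}
{"k":8,"theta":[0.517,0.335,0.097],"dq":[0.003,0.098,-0.19],"p_ee":[-0.201,-0.057,0.562],"effort":[-2.341,-0.372,-0.246]}
{"k":9,"theta":[0.517,0.335,0.097],"dq":[0.005,0.097,-0.185],"p_ee":[-0.201,-0.057,0.562],"effort":[-2.344,-0.372,-0.246]}
{"k":10,"theta":[0.517,0.334,0.097],"dq":[0.006,0.097,-0.181],"p_ee":[-0.201,-0.057,0.562],"effort":[-2.347,-0.371,-0.246]}
{"k":11,"theta":[0.517,0.334,0.097],"dq":[0.007,0.097,-0.177],"p_ee":[-0.201,-0.057,0.562],"effort":[-2.349,-0.371,-0.246]}
{"k":12,"theta":[0.517,0.334,0.097],"dq":[0.008,0.097,-0.175],"p_ee":[-0.201,-0.057,0.562],"effort":[-2.35,-0.371,-0.246]}
{"k":13,"theta":[0.517,0.334,0.097],"dq":[0.008,0.096,-0.173],"p_ee":[-0.201,-0.057,0.562],"effort":[-2.352,-0.371,-0.246]}
{"k":14,"theta":[0.517,0.334,0.097],"dq":[0.009,0.096,-0.172],"p_ee":[-0.201,-0.057,0.562],"effort":[-2.353,-0.371,-0.246]}
{"k":15,"theta":[0.517,0.334,0.098],"dq":[0.009,0.096,-0.17],"p_ee":[-0.201,-0.057,0.562],"effort":[-2.354,-0.37,-0.246]}
{"k":16,"theta":[0.517,0.334,0.098],"dq":[0.009,0.096,-0.17],"p_ee":[-0.201,-0.057,0.562],"effort":[-2.355,-0.37,-0.246]}
{"k":17,"theta":[0.517,0.334,0.098],"dq":[0.009,0.096,-0.169],"p_ee":[-0.201,-0.057,0.562],"effort":[-2.355,-0.37,-0.247]}
{"k":18,"theta":[0.517,0.334,0.098],"dq":[0.009,0.096,-0.169],"p_ee":[-0.201,-0.057,0.562],"effort":[-2.356,-0.37,-0.247]}
{"k":19,"theta":[0.517,0.333,0.099],"dq":[0.01,0.096,-0.168],"p_ee":[-0.201,-0.057,0.562],"effort":[-2.357,-0.37,-0.247]}
{"k":20,"theta":[0.517,0.333,0.099],"dq":[0.01,0.096,-0.168],"p_ee":[-0.201,-0.057,0.562],"effort":[58.02,-9.408,-5.581]}
{"k":21,"theta":[0.543,0.439,-0.063],"dq":[3.19,11.838,-17.863],"p_ee":[-0.207,-0.058,0.558],"effort":[-10.976,1.07,0.612]}
{"k":22,"theta":[0.582,0.546,-0.211],"dq":[2.201,4.263,-5.166],"p_ee":[-0.219,-0.062,0.55],"effort":[-10.296,1.119,0.685]}
{"k":23,"theta":[0.612,0.585,-0.248],"dq":[1.747,1.617,-0.799],"p_ee":[-0.228,-0.064,0.544],"effort":[-9.73,1.074,0.652]}
{"k":24,"theta":[0.635,0.6,-0.246],"dq":[1.404,0.621,0.553],"p_ee":[-0.237,-0.066,0.539],"effort":[-9.188,0.991,0.594]}
{"k":25,"theta":[0.654,0.607,-0.236],"dq":[1.116,0.308,0.645],"p_ee":[-0.243,-0.068,0.535],"effort":[-8.673,0.897,0.54]}
{"k":26,"theta":[0.669,0.61,-0.228],"dq":[0.869,0.166,0.501],"p_ee":[-0.249,-0.069,0.531],"effort":[-8.184,0.802,0.489]}
{"k":27,"theta":[0.68,0.612,-0.222],"dq":[0.655,0.098,0.291],"p_ee":[-0.254,-0.069,0.529],"effort":[-7.721,0.708,0.444]}
{"k":28,"theta":[0.689,0.614,-0.219],"dq":[0.469,0.062,0.082],"p_ee":[-0.258,-0.07,0.527],"effort":[-7.285,0.617,0.402]}
{"k":29,"theta":[0.695,0.614,-0.218],"dq":[0.309,-0.118,0.251],"p_ee":[-0.26,-0.07,0.525],"effort":[-6.875,0.527,0.358]}
{"k":30,"theta":[0.698,0.613,-0.217],"dq":[0.175,-0.196,0.265],"p_ee":[-0.262,-0.07,0.524],"effort":[-6.488,0.438,0.316]}
{"k":31,"theta":[0.7,0.611,-0.216],"dq":[0.061,-0.218,0.204],"p_ee":[-0.264,-0.069,0.524],"effort":[-6.126,0.352,0.276]}
{"k":32,"theta":[0.7,0.609,-0.215],"dq":[-0.033,-0.224,0.143],"p_ee":[-0.264,-0.069,0.524],"effort":[-5.793,0.27,0.24]}
{"k":33,"theta":[0.699,0.607,-0.216],"dq":[-0.106,-0.218,0.098],"p_ee":[-0.265,-0.069,0.524],"effort":[-5.497,0.194,0.206]}
{"k":34,"theta":[0.697,0.605,-0.217],"dq":[-0.168,-0.216,0.069],"p_ee":[-0.264,-0.069,0.524],"effort":[-5.221,0.123,0.175]}
{"k":35,"theta":[0.694,0.602,-0.219],"dq":[-0.22,-0.214,0.052],"p_ee":[-0.264,-0.068,0.525],"effort":[-4.964,0.057,0.146]}
{"k":36,"theta":[0.691,0.6,-0.22],"dq":[-0.263,-0.213,0.042],"p_ee":[-0.263,-0.068,0.526],"effort":[-4.725,-0.005,0.119]}
{"k":37,"theta":[0.687,0.598,-0.222],"dq":[-0.297,-0.213,0.038],"p_ee":[-0.261,-0.068,0.527]}


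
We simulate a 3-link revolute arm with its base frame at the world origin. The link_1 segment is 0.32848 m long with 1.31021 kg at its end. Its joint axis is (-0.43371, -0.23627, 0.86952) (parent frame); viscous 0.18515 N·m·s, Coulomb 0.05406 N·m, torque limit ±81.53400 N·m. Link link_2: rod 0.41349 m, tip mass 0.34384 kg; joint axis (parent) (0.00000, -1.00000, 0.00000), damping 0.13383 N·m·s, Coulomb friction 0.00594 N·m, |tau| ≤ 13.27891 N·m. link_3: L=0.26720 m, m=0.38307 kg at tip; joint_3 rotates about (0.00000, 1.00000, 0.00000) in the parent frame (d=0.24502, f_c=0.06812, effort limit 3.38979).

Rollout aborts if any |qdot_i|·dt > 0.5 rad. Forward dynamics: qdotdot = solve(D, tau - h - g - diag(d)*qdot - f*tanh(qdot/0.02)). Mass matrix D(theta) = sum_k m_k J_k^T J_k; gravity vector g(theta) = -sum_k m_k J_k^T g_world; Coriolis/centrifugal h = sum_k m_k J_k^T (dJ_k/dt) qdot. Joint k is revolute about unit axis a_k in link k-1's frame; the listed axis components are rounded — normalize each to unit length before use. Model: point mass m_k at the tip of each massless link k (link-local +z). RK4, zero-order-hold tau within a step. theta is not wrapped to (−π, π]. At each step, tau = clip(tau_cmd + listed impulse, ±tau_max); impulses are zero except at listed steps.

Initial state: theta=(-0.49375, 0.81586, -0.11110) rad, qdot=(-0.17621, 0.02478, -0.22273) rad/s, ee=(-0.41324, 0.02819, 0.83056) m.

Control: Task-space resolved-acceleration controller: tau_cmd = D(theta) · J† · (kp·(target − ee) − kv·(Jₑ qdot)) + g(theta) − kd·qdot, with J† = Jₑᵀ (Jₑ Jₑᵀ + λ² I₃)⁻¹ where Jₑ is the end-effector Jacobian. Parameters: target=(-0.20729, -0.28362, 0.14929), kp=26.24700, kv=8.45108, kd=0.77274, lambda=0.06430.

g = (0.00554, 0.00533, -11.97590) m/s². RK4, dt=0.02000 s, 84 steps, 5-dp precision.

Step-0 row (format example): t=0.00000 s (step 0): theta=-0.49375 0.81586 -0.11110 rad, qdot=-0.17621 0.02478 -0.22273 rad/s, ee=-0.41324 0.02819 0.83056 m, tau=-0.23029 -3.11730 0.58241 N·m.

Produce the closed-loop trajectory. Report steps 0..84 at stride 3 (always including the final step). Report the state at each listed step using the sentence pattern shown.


t=0.06000 s (step 3): theta=-0.50402 0.81270 -0.13617 rad, qdot=-0.14411 -0.16977 -0.70358 rad/s, ee=-0.41354 0.03010 0.82844 m, tau=-0.24636 -3.23901 0.96905 N·m.
t=0.12000 s (step 6): theta=-0.51251 0.80531 -0.16199 rad, qdot=-0.15096 -0.04320 -0.04758 rad/s, ee=-0.41242 0.03083 0.82774 m, tau=-0.18630 -3.33374 0.39179 N·m.
t=0.18000 s (step 9): theta=-0.51916 0.79003 -0.19692 rad, qdot=-0.05980 -0.53025 -1.31821 rad/s, ee=-0.40961 0.03016 0.82839 m, tau=-0.29344 -3.25232 1.39785 N·m.
t=0.24000 s (step 12): theta=-0.52586 0.77070 -0.22846 rad, qdot=-0.19133 -0.01952 0.55695 rad/s, ee=-0.40446 0.02778 0.83126 m, tau=-0.10831 -3.36612 -0.21258 N·m.
t=0.30000 s (step 15): theta=-0.53254 0.74146 -0.27597 rad, qdot=-0.00152 -1.08113 -2.53562 rad/s, ee=-0.39721 0.02403 0.83493 m, tau=-0.29867 -2.95755 2.28596 N·m.
t=0.36000 s (step 18): theta=-0.54235 0.71230 -0.31046 rad, qdot=-0.37908 0.28124 1.90253 rad/s, ee=-0.38730 0.01855 0.84106 m, tau=0.06466 -3.34861 -1.45576 N·m.
t=0.42000 s (step 21): theta=-0.55324 0.67217 -0.36938 rad, qdot=0.07784 -1.82351 -4.49818 rad/s, ee=-0.37557 0.01210 0.84635 m, tau=-0.25218 -2.30387 3.38979 N·m.
t=0.48000 s (step 24): theta=-0.56966 0.63367 -0.41878 rad, qdot=-0.59034 0.38822 2.37947 rad/s, ee=-0.36188 0.00444 0.85267 m, tau=0.16942 -3.16911 -1.98064 N·m.
t=0.54000 s (step 27): theta=-0.58936 0.59010 -0.48136 rad, qdot=-0.10631 -1.71252 -4.08888 rad/s, ee=-0.34685 -0.00404 0.85765 m, tau=-0.02026 -1.86440 3.35040 N·m.
t=0.60000 s (step 30): theta=-0.61851 0.55226 -0.52942 rad, qdot=-0.82191 0.24479 1.83915 rad/s, ee=-0.33058 -0.01369 0.86328 m, tau=0.08254 -2.72435 -1.64557 N·m.
t=0.66000 s (step 33): theta=-0.65994 0.51435 -0.58746 rad, qdot=-0.64063 -1.23958 -2.95163 rad/s, ee=-0.31332 -0.02409 0.86676 m, tau=0.15136 -1.63332 2.33106 N·m.
t=0.72000 s (step 36): theta=-0.71704 0.48086 -0.64318 rad, qdot=-1.18242 -0.16842 0.19837 rad/s, ee=-0.29524 -0.03594 0.86908 m, tau=0.18380 -2.04610 -0.35400 N·m.
t=0.78000 s (step 39): theta=-0.78920 0.45001 -0.70076 rad, qdot=-1.27229 -0.66825 -1.50652 rad/s, ee=-0.27659 -0.04971 0.86970 m, tau=0.36643 -1.47696 1.05535 N·m.
t=0.84000 s (step 42): theta=-0.87476 0.42068 -0.76004 rad, qdot=-1.54730 -0.42107 -0.80845 rad/s, ee=-0.25766 -0.06602 0.86856 m, tau=0.48329 -1.36544 0.43094 N·m.
t=0.90000 s (step 45): theta=-0.97251 0.39237 -0.81956 rad, qdot=-1.72115 -0.48655 -1.05261 rad/s, ee=-0.23896 -0.08538 0.86565 m, tau=0.64331 -1.02686 0.60830 N·m.
t=0.96000 s (step 48): theta=-1.08164 0.36407 -0.88022 rad, qdot=-1.91355 -0.47202 -1.00832 rad/s, ee=-0.22110 -0.10817 0.86057 m, tau=0.78838 -0.71693 0.53865 N·m.
t=1.02000 s (step 51): theta=-1.20195 0.33544 -0.94118 rad, qdot=-2.09625 -0.48514 -1.02196 rad/s, ee=-0.20495 -0.13468 0.85302 m, tau=0.93845 -0.35992 0.51818 N·m.
t=1.08000 s (step 54): theta=-1.33291 0.30590 -1.00228 rad, qdot=-2.26469 -0.50509 -1.01972 rad/s, ee=-0.19160 -0.16496 0.84257 m, tau=1.09645 0.03059 0.48333 N·m.
t=1.14000 s (step 57): theta=-1.47291 0.27476 -1.06312 rad, qdot=-2.39248 -0.53931 -1.01186 rad/s, ee=-0.18239 -0.19863 0.82882 m, tau=1.27509 0.45565 0.44357 N·m.
t=1.20000 s (step 60): theta=-1.61838 0.24102 -1.12326 rad, qdot=-2.43950 -0.59221 -0.99595 rad/s, ee=-0.17868 -0.23470 0.81159 m, tau=1.49009 0.90585 0.39830 N·m.
t=1.26000 s (step 63): theta=-1.76303 0.20346 -1.18221 rad, qdot=-2.35884 -0.66645 -0.97125 rad/s, ee=-0.18145 -0.27147 0.79103 m, tau=1.74658 1.35959 0.34946 N·m.
t=1.32000 s (step 66): theta=-1.89823 0.16090 -1.23945 rad, qdot=-2.12499 -0.75600 -0.93842 rad/s, ee=-0.19073 -0.30672 0.76786 m, tau=2.01037 1.78027 0.30082 N·m.
t=1.38000 s (step 69): theta=-2.01550 0.11296 -1.29458 rad, qdot=-1.77175 -0.84140 -0.90122 rad/s, ee=-0.20523 -0.33840 0.74320 m, tau=2.20727 2.12587 0.25823 N·m.
t=1.44000 s (step 72): theta=-2.11019 0.06062 -1.34753 rad, qdot=-1.38710 -0.89950 -0.86629 rad/s, ee=-0.22267 -0.36525 0.71818 m, tau=2.28980 2.37399 0.22765 N·m.
t=1.50000 s (step 75): theta=-2.18298 0.00587 -1.39860 rad, qdot=-1.05015 -0.92177 -0.83867 rad/s, ee=-0.24080 -0.38706 0.69356 m, tau=2.28113 2.53707 0.21092 N·m.
t=1.56000 s (step 78): theta=-2.23783 -0.04933 -1.44825 rad, qdot=-0.78970 -0.91618 -0.81844 rad/s, ee=-0.25809 -0.40436 0.66970 m, tau=2.23155 2.64610 0.20472 N·m.
t=1.62000 s (step 81): theta=-2.27921 -0.10368 -1.49684 rad, qdot=-0.59846 -0.89511 -0.80282 rad/s, ee=-0.27378 -0.41791 0.64668 m, tau=2.17457 2.72731 0.20431 N·m.
t=1.68000 s (step 84): theta=-2.31074 -0.15655 -1.54457 rad, qdot=-0.45886 -0.86742 -0.78917 rad/s, ee=-0.28765 -0.42845 0.62448 m.


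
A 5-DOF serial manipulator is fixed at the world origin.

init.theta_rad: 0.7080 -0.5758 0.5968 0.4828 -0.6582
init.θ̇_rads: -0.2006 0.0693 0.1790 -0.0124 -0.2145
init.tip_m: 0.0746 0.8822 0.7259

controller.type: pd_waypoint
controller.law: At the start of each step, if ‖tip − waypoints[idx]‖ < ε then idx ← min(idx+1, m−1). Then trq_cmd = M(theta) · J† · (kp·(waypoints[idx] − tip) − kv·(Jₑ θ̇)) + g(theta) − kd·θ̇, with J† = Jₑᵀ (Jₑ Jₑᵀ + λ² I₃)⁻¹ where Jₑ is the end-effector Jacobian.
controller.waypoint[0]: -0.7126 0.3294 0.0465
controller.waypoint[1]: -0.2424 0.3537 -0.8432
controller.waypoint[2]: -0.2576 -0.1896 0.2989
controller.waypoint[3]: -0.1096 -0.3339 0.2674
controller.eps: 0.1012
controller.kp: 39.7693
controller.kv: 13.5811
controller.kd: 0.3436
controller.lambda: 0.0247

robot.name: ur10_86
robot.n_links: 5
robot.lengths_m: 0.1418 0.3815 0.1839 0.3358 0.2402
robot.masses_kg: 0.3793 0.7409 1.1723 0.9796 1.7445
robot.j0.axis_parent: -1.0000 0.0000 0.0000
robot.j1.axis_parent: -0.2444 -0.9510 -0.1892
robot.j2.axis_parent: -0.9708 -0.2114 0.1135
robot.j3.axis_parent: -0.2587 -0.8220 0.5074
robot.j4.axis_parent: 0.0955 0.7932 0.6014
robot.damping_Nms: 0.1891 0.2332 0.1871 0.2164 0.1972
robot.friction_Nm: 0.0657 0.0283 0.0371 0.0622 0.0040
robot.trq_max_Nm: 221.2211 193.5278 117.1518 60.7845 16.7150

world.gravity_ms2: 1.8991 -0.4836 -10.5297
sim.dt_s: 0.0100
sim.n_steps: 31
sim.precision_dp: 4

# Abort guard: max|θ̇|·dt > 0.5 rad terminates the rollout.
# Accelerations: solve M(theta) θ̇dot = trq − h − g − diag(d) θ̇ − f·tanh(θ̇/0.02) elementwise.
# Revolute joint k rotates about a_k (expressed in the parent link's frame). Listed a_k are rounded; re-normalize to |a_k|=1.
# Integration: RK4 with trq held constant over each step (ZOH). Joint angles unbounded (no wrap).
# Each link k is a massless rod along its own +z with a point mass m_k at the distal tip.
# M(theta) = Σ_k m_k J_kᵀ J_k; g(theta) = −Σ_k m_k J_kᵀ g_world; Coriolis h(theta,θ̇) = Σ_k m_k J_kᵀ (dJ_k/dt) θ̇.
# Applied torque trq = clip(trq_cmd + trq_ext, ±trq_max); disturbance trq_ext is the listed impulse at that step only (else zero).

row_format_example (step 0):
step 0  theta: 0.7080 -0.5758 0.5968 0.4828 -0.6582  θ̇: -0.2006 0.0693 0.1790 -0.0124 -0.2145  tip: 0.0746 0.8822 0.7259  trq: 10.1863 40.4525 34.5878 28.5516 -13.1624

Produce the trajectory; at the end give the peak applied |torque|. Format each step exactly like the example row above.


step 1  theta: 0.7059 -0.5777 0.6034 0.4864 -0.6637  θ̇: -0.2261 -0.4537 1.1291 0.7346 -0.8778  tip: 0.0716 0.8800 0.7253  trq: 5.2267 36.3534 28.3622 24.9264 -11.0789
step 2  theta: 0.7036 -0.5844 0.6186 0.4969 -0.6749  θ̇: -0.2286 -0.8757 1.9252 1.3476 -1.3768  tip: 0.0660 0.8760 0.7222  trq: 1.4537 33.3278 23.3507 21.7573 -9.2862
step 3  theta: 0.7014 -0.5948 0.6412 0.5127 -0.6906  θ̇: -0.2047 -1.1990 2.5883 1.8129 -1.7616  tip: 0.0582 0.8704 0.7170  trq: -1.5433 31.0512 19.2417 19.0153 -7.7292
step 4  theta: 0.6995 -0.6080 0.6699 0.5325 -0.7097  θ̇: -0.1548 -1.4305 3.1352 2.1371 -2.0634  tip: 0.0486 0.8635 0.7100  trq: -4.0714 29.2442 15.7958 16.6558 -6.3678
step 5  theta: 0.6983 -0.6230 0.7035 0.5549 -0.7315  θ̇: -0.0814 -1.5797 3.5798 2.3393 -2.3013  tip: 0.0376 0.8554 0.7015  trq: -6.3348 27.6905 12.8400 14.6344 -5.1736
step 6  theta: 0.6979 -0.6393 0.7411 0.5788 -0.7554  θ̇: 0.0111 -1.6572 3.9351 2.4421 -2.4875  tip: 0.0255 0.8463 0.6918  trq: -8.4581 26.2383 10.2540 12.9146 -4.1255
step 7  theta: 0.6985 -0.6559 0.7819 0.6033 -0.7809  θ̇: 0.1162 -1.6733 4.2149 2.4650 -2.6301  tip: 0.0126 0.8365 0.6811  trq: -10.5115 24.7911 7.9557 11.4700 -3.2081
step 8  theta: 0.7003 -0.6725 0.8252 0.6278 -0.8077  θ̇: 0.2315 -1.6376 4.4244 2.4328 -2.7361  tip: -0.0011 0.8260 0.6696  trq: -12.5131 23.2895 5.8981 10.2745 -2.4091
step 9  theta: 0.7032 -0.6885 0.8702 0.6518 -0.8354  θ̇: 0.3527 -1.5584 4.5727 2.3623 -2.8101  tip: -0.0152 0.8150 0.6573  trq: -14.4663 21.7088 4.0489 9.3097 -1.7185
step 10  theta: 0.7073 -0.7035 0.9165 0.6749 -0.8636  θ̇: 0.4754 -1.4433 4.6681 2.2664 -2.8559  tip: -0.0297 0.8038 0.6446  trq: -16.3631 20.0440 2.3881 8.5593 -1.1276
step 11  theta: 0.7126 -0.7173 0.9635 0.6970 -0.8922  θ̇: 0.5958 -1.2990 4.7184 2.1548 -2.8764  tip: -0.0445 0.7923 0.6314  trq: -18.1898 18.3021 0.9028 8.0073 -0.6284
step 12  theta: 0.7191 -0.7294 1.0108 0.7179 -0.9209  θ̇: 0.7104 -1.1313 4.7301 2.0341 -2.8742  tip: -0.0595 0.7807 0.6180  trq: -19.9317 16.4967 -0.4161 7.6371 -0.2133
step 13  theta: 0.7268 -0.7399 1.0580 0.7376 -0.9495  θ̇: 0.8167 -0.9453 4.7090 1.9090 -2.8514  tip: -0.0746 0.7690 0.6043  trq: -21.5749 14.6446 -1.5759 7.4313 0.1250
step 14  theta: 0.7354 -0.7483 1.1049 0.7561 -0.9778  θ̇: 0.9125 -0.7456 4.6600 1.7826 -2.8101  tip: -0.0897 0.7575 0.5904  trq: -23.1080 12.7640 -2.5835 7.3717 0.3937
step 15  theta: 0.7449 -0.7548 1.1512 0.7733 -1.0055  θ̇: 0.9961 -0.5364 4.5873 1.6572 -2.7516  tip: -0.1049 0.7461 0.5765  trq: -24.5221 10.8728 -3.4462 7.4395 0.5995
step 16  theta: 0.7553 -0.7591 1.1966 0.7892 -1.0326  θ̇: 1.0666 -0.3215 4.4943 1.5341 -2.6774  tip: -0.1200 0.7349 0.5625  trq: -25.8116 8.9878 -4.1719 7.6157 0.7490
step 17  theta: 0.7662 -0.7612 1.2411 0.8039 -1.0589  θ̇: 1.1236 -0.1043 4.3837 1.4146 -2.5886  tip: -0.1352 0.7239 0.5484  trq: -26.9732 7.1249 -4.7695 7.8816 0.8482
step 18  theta: 0.7777 -0.7612 1.2843 0.8175 -1.0842  θ̇: 1.1668 0.1116 4.2591 1.2995 -2.4854  tip: -0.1502 0.7132 0.5345  trq: -28.0071 5.3018 -5.2479 8.2195 0.9029
step 19  theta: 0.7895 -0.7590 1.3263 0.8300 -1.1085  θ̇: 1.1968 0.3235 4.1224 1.1896 -2.3694  tip: -0.1652 0.7027 0.5205  trq: -28.9151 3.5301 -5.6175 8.6123 0.9186
step 20  theta: 0.8016 -0.7548 1.3668 0.8413 -1.1315  θ̇: 1.2142 0.5297 3.9746 1.0857 -2.2426  tip: -0.1801 0.6925 0.5067  trq: -29.7003 1.8168 -5.8898 9.0439 0.9009
step 21  theta: 0.8137 -0.7485 1.4058 0.8517 -1.1532  θ̇: 1.2200 0.7281 3.8174 0.9888 -2.1062  tip: -0.1948 0.6826 0.4930  trq: -30.3676 0.1713 -6.0753 9.5001 0.8543
step 22  theta: 0.8259 -0.7403 1.4432 0.8612 -1.1735  θ̇: 1.2152 0.9170 3.6526 0.8994 -1.9616  tip: -0.2095 0.6730 0.4794  trq: -30.9234 -1.3988 -6.1847 9.9684 0.7835
step 23  theta: 0.8380 -0.7302 1.4789 0.8697 -1.1924  θ̇: 1.2010 1.0950 3.4819 0.8183 -1.8103  tip: -0.2240 0.6636 0.4659  trq: -31.3752 -2.8878 -6.2283 10.4380 0.6925
step 24  theta: 0.8499 -0.7185 1.5128 0.8776 -1.2097  θ̇: 1.1786 1.2612 3.3068 0.7458 -1.6541  tip: -0.2384 0.6545 0.4527  trq: -31.7310 -4.2914 -6.2160 10.8997 0.5850
step 25  theta: 0.8616 -0.7051 1.5450 0.8847 -1.2254  θ̇: 1.1493 1.4147 3.1288 0.6821 -1.4948  tip: -0.2526 0.6456 0.4396  trq: -31.9991 -5.6070 -6.1571 11.3463 0.4646
step 26  theta: 0.8729 -0.6903 1.5754 0.8913 -1.2395  θ̇: 1.1143 1.5552 2.9493 0.6274 -1.3342  tip: -0.2666 0.6369 0.4266  trq: -32.1879 -6.8334 -6.0603 11.7718 0.3343
step 27  theta: 0.8839 -0.6741 1.6041 0.8973 -1.2521  θ̇: 1.0746 1.6823 2.7697 0.5816 -1.1743  tip: -0.2804 0.6284 0.4139  trq: -32.3059 -7.9708 -5.9333 12.1719 0.1972
step 28  theta: 0.8944 -0.6567 1.6309 0.9029 -1.2630  θ̇: 1.0312 1.7960 2.5912 0.5445 -1.0168  tip: -0.2940 0.6201 0.4014  trq: -32.3609 -9.0202 -5.7832 12.5435 0.0556
step 29  theta: 0.9045 -0.6382 1.6559 0.9082 -1.2724  θ̇: 0.9851 1.8966 2.4149 0.5155 -0.8634  tip: -0.3074 0.6120 0.3891  trq: -32.3606 -9.9839 -5.6161 12.8847 -0.0881
step 30  theta: 0.9141 -0.6188 1.6792 0.9133 -1.2803  θ̇: 0.9370 1.9843 2.2418 0.4942 -0.7156  tip: -0.3205 0.6040 0.3771  trq: -32.3119 -10.8648 -5.4374 13.1944 -0.2320
step 31  theta: 0.9232 -0.5986 1.7008 0.9182 -1.2867  θ̇: 0.8877 2.0595 2.0727 0.4798 -0.5746  tip: -0.3334 0.5961 0.3653
max |trq| (N·m): 40.4525


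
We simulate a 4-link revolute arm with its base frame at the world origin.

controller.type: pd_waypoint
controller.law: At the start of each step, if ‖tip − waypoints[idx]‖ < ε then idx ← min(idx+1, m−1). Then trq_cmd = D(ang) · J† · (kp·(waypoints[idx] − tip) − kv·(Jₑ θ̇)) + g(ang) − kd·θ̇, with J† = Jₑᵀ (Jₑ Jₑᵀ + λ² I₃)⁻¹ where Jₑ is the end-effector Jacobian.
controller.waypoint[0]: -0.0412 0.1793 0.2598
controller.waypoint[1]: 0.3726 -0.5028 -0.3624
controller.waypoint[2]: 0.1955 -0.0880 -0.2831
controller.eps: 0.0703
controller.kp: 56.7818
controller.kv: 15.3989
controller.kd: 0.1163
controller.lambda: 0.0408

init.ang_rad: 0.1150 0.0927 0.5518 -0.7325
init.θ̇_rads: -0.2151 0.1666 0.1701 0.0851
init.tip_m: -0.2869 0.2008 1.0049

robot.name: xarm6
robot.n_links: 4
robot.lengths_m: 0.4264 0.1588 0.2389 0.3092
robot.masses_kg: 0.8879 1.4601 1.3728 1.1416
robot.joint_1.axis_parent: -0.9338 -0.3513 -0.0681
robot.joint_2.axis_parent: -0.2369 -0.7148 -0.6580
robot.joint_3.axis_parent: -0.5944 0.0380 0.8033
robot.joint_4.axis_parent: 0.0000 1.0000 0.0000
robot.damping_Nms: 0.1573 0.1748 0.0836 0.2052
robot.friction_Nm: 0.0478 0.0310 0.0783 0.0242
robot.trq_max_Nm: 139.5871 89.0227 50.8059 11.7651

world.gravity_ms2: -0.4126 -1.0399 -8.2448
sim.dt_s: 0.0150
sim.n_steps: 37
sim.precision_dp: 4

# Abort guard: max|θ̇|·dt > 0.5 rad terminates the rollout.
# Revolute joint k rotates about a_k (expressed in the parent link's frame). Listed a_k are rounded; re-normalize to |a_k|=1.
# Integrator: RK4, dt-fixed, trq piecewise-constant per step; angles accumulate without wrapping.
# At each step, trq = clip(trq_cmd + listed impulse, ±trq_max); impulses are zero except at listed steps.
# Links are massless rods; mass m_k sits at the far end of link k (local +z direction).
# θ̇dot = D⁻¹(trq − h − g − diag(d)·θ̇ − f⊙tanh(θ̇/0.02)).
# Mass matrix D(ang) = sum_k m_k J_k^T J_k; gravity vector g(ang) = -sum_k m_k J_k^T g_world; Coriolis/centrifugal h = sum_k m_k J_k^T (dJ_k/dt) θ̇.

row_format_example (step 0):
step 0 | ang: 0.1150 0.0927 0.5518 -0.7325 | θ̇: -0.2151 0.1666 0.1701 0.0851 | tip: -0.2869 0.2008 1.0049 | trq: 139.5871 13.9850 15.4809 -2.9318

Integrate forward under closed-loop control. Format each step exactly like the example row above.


step 1 | ang: 0.1234 0.0652 0.5874 -0.7634 | θ̇: 1.3238 -3.7262 4.4935 -4.1003 | tip: -0.2862 0.1990 1.0022 | trq: 139.5871 12.8677 12.9339 -1.4883
step 2 | ang: 0.1559 -0.0126 0.6612 -0.8500 | θ̇: 2.9908 -6.4529 5.2341 -7.3718 | tip: -0.2840 0.1974 0.9941 | trq: 125.1052 11.1870 9.4172 -0.8198
step 3 | ang: 0.2118 -0.1193 0.7240 -0.9798 | θ̇: 4.3963 -7.6229 3.2845 -9.8769 | tip: -0.2786 0.1971 0.9798 | trq: 67.8129 5.7538 4.1925 -0.7693
step 4 | ang: 0.2820 -0.2315 0.7583 -1.1358 | θ̇: 4.9291 -7.3261 1.5736 -10.8573 | tip: -0.2687 0.2000 0.9574 | trq: 11.4170 0.9181 0.4003 -0.8036
step 5 | ang: 0.3550 -0.3340 0.7755 -1.2966 | θ̇: 4.8024 -6.3958 0.8652 -10.5681 | tip: -0.2553 0.2065 0.9280 | trq: -23.1960 -1.3933 -1.3447 -0.4996
step 6 | ang: 0.4239 -0.4219 0.7868 -1.4487 | θ̇: 4.4014 -5.3832 0.6779 -9.7397 | tip: -0.2401 0.2156 0.8944 | trq: -41.0617 -2.0837 -1.9357 0.1092
step 7 | ang: 0.4862 -0.4954 0.7969 -1.5874 | θ̇: 3.9260 -4.4743 0.6603 -8.8091 | tip: -0.2246 0.2259 0.8590 | trq: -49.2691 -2.0763 -2.0271 0.8441
step 8 | ang: 0.5415 -0.5565 0.8070 -1.7128 | θ̇: 3.4527 -3.7025 0.6752 -7.9481 | tip: -0.2097 0.2361 0.8236 | trq: -52.2211 -1.8335 -1.9260 1.5731
step 9 | ang: 0.5899 -0.6070 0.8173 -1.8261 | θ̇: 3.0071 -3.0563 0.6789 -7.2050 | tip: -0.1958 0.2456 0.7890 | trq: -52.3660 -1.5422 -1.7616 2.2287
step 10 | ang: 0.6318 -0.6486 0.8275 -1.9293 | θ̇: 2.5961 -2.5152 0.6606 -6.5805 | tip: -0.1832 0.2540 0.7558 | trq: -51.0608 -1.2668 -1.5873 2.7850
step 11 | ang: 0.6679 -0.6828 0.8372 -2.0239 | θ̇: 2.2194 -2.0598 0.6208 -6.0594 | tip: -0.1716 0.2610 0.7242 | trq: -49.0676 -1.0238 -1.4249 3.2375
step 12 | ang: 0.6986 -0.7107 0.8461 -2.1114 | θ̇: 1.8747 -1.6737 0.5627 -5.6236 | tip: -0.1612 0.2668 0.6944 | trq: -46.8178 -0.8134 -1.2831 3.5915
step 13 | ang: 0.7244 -0.7333 0.8540 -2.1928 | θ̇: 1.5588 -1.3434 0.4895 -5.2562 | tip: -0.1517 0.2713 0.6663 | trq: -44.5543 -0.6312 -1.1647 3.8564
step 14 | ang: 0.7456 -0.7513 0.8608 -2.2692 | θ̇: 1.2684 -1.0578 0.4042 -4.9434 | tip: -0.1431 0.2748 0.6399 | trq: -42.4111 -0.4729 -1.0698 4.0429
step 15 | ang: 0.7626 -0.7652 0.8661 -2.3413 | θ̇: 1.0004 -0.8074 0.3083 -4.6743 | tip: -0.1353 0.2773 0.6153 | trq: -40.4593 -0.3351 -0.9975 4.1613
step 16 | ang: 0.7757 -0.7757 0.8700 -2.4096 | θ̇: 0.7519 -0.5839 0.2026 -4.4409 | tip: -0.1281 0.2790 0.5923 | trq: -38.7351 -0.2154 -0.9464 4.2213
step 17 | ang: 0.7852 -0.7829 0.8722 -2.4746 | θ̇: 0.5201 -0.3801 0.0868 -4.2373 | tip: -0.1214 0.2800 0.5709 | trq: -37.2561 -0.1116 -0.9152 4.2315
step 18 | ang: 0.7914 -0.7871 0.8726 -2.5368 | θ̇: 0.3022 -0.1887 -0.0312 -4.0596 | tip: -0.1153 0.2805 0.5511 | trq: -36.0160 -0.0124 -0.9060 4.1994
step 19 | ang: 0.7944 -0.7886 0.8714 -2.5965 | θ̇: 0.0953 -0.0032 -0.1286 -3.9059 | tip: -0.1096 0.2806 0.5328 | trq: -34.9844 0.1082 -0.9258 4.1316
step 20 | ang: 0.7943 -0.7872 0.8686 -2.6541 | θ̇: -0.1014 0.1785 -0.2456 -3.7719 | tip: -0.1041 0.2804 0.5159 | trq: -34.2688 0.2128 -0.9634 4.0336
step 21 | ang: 0.7914 -0.7831 0.8638 -2.7098 | θ̇: -0.2914 0.3694 -0.3882 -3.6591 | tip: -0.0989 0.2798 0.5005 | trq: -33.8791 0.2975 -1.0180 3.9102
step 22 | ang: 0.7856 -0.7760 0.8567 -2.7640 | θ̇: -0.4780 0.5792 -0.5648 -3.5682 | tip: -0.0939 0.2791 0.4864 | trq: -33.8447 0.3670 -1.0931 3.7648
step 23 | ang: 0.7770 -0.7656 0.8466 -2.8170 | θ̇: -0.6642 0.8182 -0.7879 -3.4997 | tip: -0.0890 0.2782 0.4737 | trq: -34.2315 0.4269 -1.1954 3.5999
step 24 | ang: 0.7657 -0.7512 0.8326 -2.8692 | θ̇: -0.8532 1.1002 -1.0765 -3.4543 | tip: -0.0843 0.2771 0.4622 | trq: -35.1181 0.4830 -1.3353 3.4173
step 25 | ang: 0.7514 -0.7322 0.8137 -2.9209 | θ̇: -1.0479 1.4422 -1.4594 -3.4319 | tip: -0.0796 0.2760 0.4521 | trq: -36.5289 0.5372 -1.5278 3.2184
step 26 | ang: 0.7341 -0.7074 0.7879 -2.9724 | θ̇: -1.2498 1.8629 -1.9782 -3.4285 | tip: -0.0747 0.2748 0.4433 | trq: -38.1465 0.5671 -1.7872 3.0043
step 27 | ang: 0.7138 -0.6757 0.7530 -3.0239 | θ̇: -1.4539 2.3675 -2.6857 -3.4279 | tip: -0.0697 0.2735 0.4360 | trq: -38.3191 0.4395 -2.0937 2.7754
step 28 | ang: 0.6907 -0.6362 0.7058 -3.0751 | θ̇: -1.6329 2.8880 -3.6080 -3.3783 | tip: -0.0641 0.2721 0.4304 | trq: -32.2654 -0.3170 -2.2792 2.5318
step 29 | ang: 0.6656 -0.5908 0.6441 -3.1242 | θ̇: -1.7096 3.1367 -4.6029 -3.1553 | tip: -0.0577 0.2706 0.4270 | trq: -16.0466 -2.4158 -2.0154 2.2839
step 30 | ang: 0.6408 -0.5475 0.5700 -3.1676 | θ̇: -1.5873 2.6134 -5.2298 -2.6264 | tip: -0.0507 0.2688 0.4257 | trq: 0.3425 -5.3884 -1.4376 2.0653
step 31 | ang: 0.6192 -0.5187 0.4918 -3.2012 | θ̇: -1.3057 1.2436 -5.1898 -1.8815 | tip: -0.0435 0.2666 0.4261 | trq: 6.5666 -7.7458 -1.0451 1.8768
step 32 | ang: 0.6019 -0.5134 0.4179 -3.2237 | θ̇: -1.0056 -0.4771 -4.7045 -1.1411 | tip: -0.0369 0.2640 0.4271 | trq: 5.9472 -8.9254 -0.8847 1.6816
step 33 | ang: 0.5887 -0.5332 0.3522 -3.2361 | θ̇: -0.7659 -2.1234 -4.1291 -0.5218 | tip: -0.0313 0.2612 0.4278 | trq: 3.7241 -9.1908 -0.8017 1.4797
step 34 | ang: 0.5785 -0.5761 0.2943 -3.2402 | θ̇: -0.6000 -3.5501 -3.6565 -0.0438 | tip: -0.0267 0.2584 0.4277 | trq: 2.2074 -8.9230 -0.6944 1.3041
step 35 | ang: 0.5703 -0.6385 0.2421 -3.2382 | θ̇: -0.4974 -4.7442 -3.3567 0.2987 | tip: -0.0229 0.2556 0.4270 | trq: 1.9428 -8.3873 -0.5186 1.1946
step 36 | ang: 0.5633 -0.7173 0.1931 -3.2319 | θ̇: -0.4446 -5.7428 -3.2256 0.5314 | tip: -0.0198 0.2529 0.4256 | trq: 2.8807 -7.7155 -0.2558 1.1529
step 37 | ang: 0.5567 -0.8099 0.1449 -3.2227 | θ̇: -0.4312 -6.5871 -3.2271 0.6741 | tip: -0.0169 0.2504 0.4238
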